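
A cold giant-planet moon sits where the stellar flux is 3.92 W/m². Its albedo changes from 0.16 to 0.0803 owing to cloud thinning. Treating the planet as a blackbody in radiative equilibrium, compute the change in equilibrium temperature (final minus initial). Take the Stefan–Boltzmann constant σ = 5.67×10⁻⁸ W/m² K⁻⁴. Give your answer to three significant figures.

Initial: T₁ = [S(1−0.16)/(4σ)]^(1/4) = 61.73 K.
With α = 0.0803, T₂ = 63.14 K.
Change: 63.14 − 61.73 = 1.415 K.

1.41 K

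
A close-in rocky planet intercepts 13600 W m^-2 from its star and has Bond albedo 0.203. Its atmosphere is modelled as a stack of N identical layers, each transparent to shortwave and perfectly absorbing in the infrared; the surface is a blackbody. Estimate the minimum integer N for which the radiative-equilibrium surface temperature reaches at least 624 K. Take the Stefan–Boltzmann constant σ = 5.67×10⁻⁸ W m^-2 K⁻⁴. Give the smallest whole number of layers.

Top-of-atmosphere balance: σT_e⁴ = S(1−α)/4 = 2710 W m^-2 → T_e = 467.6 K.
Since T_s⁴ = (N+1)T_e⁴, we need N ≥ (T_s/T_e)⁴ − 1 = 2.172.
So N ≥ 2.172; the smallest integer is N = 3.

3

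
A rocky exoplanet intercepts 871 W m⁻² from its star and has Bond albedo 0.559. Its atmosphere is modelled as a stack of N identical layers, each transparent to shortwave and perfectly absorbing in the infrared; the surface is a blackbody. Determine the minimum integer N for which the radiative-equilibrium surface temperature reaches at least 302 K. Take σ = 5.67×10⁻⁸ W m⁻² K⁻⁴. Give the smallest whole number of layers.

4

Top-of-atmosphere balance: σT_e⁴ = S(1−α)/4 = 96.03 W m⁻² → T_e = 202.9 K.
Since T_s⁴ = (N+1)T_e⁴, we need N ≥ (T_s/T_e)⁴ − 1 = 3.911.
So N ≥ 3.911; the smallest integer is N = 4.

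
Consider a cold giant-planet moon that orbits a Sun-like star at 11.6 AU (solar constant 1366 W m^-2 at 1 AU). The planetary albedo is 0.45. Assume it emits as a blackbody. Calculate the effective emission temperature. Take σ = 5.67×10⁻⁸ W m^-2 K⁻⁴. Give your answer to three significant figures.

Irradiance scales as 1/d², so S = 1366 W m^-2 × (1/11.6)² = 10.15 W m^-2.
Absorbed flux (global mean): S(1−α)/4 = 10.15·0.55/4 = 1.396 W m^-2.
Set σT⁴ = 1.396 → T = (1.396/σ)^(1/4) = 70.44 K.

70.4 K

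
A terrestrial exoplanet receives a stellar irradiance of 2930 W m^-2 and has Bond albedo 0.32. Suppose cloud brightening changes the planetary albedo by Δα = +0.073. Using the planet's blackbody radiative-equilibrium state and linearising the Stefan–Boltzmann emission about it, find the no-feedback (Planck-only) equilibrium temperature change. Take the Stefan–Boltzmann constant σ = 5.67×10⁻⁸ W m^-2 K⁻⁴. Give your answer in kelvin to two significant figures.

-8.2 K

Unperturbed T_e = [2930·(1−0.32)/(4σ)]^¼ = 306.1 K.
TOA radiative forcing: ΔF = −S·Δα/4 = −2930·(+0.073)/4 = -53.47 W m^-2.
The Planck feedback parameter is 4σT_e³ = 6.508 W m^-2/K.
So ΔT₀ = -53.47/6.508 = -8.22 K.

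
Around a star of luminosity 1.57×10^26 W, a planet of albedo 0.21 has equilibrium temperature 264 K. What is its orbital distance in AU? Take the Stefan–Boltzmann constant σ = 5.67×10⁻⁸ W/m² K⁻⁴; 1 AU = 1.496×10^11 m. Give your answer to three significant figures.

Energy balance gives S = 4σT⁴/(1−α) = 1395 W/m².
Then d = [L/(4πS)]^(1/2) = 9.465×10^10 m, i.e. 0.6327 AU.

0.633 AU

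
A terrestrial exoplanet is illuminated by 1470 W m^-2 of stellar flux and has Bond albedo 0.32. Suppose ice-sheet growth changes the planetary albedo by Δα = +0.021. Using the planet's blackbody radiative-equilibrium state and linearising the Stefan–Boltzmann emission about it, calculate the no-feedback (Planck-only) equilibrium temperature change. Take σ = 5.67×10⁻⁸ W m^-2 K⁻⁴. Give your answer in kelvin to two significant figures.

-2.0 kelvin

Reference equilibrium: T_e = [S(1−α)/(4σ)]^(1/4) = 257.7 K.
ΔF = −(S/4)Δα = −(1470/4)×(+0.021) = -7.718 W m^-2.
The Planck feedback parameter is 4σT_e³ = 3.880 W m^-2/K.
Hence the no-feedback warming is ΔF/(4σT_e³) = -1.99 K.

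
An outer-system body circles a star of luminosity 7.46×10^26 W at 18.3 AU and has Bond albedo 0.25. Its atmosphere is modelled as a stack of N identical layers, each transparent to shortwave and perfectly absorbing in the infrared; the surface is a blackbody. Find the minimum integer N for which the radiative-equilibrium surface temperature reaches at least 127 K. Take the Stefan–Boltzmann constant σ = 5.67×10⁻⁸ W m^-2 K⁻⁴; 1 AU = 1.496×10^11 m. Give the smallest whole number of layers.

9

Orbital distance: d = 18.3 AU = 2.738×10^12 m.
S = L/(4πd²) = 7.921 W m^-2.
Top-of-atmosphere balance: σT_e⁴ = S(1−α)/4 = 1.485 W m^-2 → T_e = 71.54 K.
Since T_s⁴ = (N+1)T_e⁴, we need N ≥ (T_s/T_e)⁴ − 1 = 8.932.
The minimum whole number is N = 9.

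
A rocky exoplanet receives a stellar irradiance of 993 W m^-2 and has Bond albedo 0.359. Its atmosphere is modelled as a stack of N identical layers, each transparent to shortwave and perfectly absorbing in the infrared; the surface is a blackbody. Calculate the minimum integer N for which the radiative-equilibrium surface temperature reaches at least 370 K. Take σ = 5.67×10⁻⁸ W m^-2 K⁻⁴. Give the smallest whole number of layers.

6

OLR = S(1−α)/4 = 159.1 W m^-2; the top layer radiates at T_e = 230.2 K.
Need (N+1)T_e⁴ ≥ T_s⁴, i.e. N+1 ≥ (370/230.2)⁴ = 6.678.
The minimum whole number is N = 6.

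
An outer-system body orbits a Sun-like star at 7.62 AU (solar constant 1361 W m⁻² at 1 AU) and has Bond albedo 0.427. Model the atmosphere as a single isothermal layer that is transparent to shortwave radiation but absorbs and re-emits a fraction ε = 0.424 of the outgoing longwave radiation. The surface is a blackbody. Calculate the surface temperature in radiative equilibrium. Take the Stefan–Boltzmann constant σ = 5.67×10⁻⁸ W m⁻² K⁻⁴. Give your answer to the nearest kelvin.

Irradiance scales as 1/d², so S = 1361 W m⁻² × (1/7.62)² = 23.44 W m⁻².
The planet radiates to space at T_e = [S(1−α)/(4σ)]^(1/4) = 87.72 K.
For a single slab of emissivity ε, T_s⁴ = 2T_e⁴/(2−ε); thus T_s = 87.72·(1.269)^(1/4) = 93.11 K.

93 K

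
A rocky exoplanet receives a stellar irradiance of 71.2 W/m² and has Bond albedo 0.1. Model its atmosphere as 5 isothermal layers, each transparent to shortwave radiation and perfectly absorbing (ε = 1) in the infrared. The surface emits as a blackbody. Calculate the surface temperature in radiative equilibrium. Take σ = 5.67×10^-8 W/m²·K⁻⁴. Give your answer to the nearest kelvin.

203 K

Top-of-atmosphere balance: σT_e⁴ = S(1−α)/4 = 16.02 W/m² → T_e = 129.6 K.
Layer-by-layer balance gives σT_s⁴ = (N+1)σT_e⁴, so T_s = 6^¼·129.6 = 202.9 K.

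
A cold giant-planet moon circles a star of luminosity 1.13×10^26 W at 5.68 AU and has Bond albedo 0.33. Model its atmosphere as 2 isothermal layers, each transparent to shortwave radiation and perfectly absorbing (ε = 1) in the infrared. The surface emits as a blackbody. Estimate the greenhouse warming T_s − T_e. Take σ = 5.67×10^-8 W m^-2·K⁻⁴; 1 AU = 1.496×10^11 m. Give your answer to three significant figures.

24.6 kelvin

Orbital distance: d = 5.68 AU = 8.497×10^11 m.
Spreading L over a sphere of radius d: S = 1.13×10^26/(4π·8.50×10^11²) = 12.45 W m^-2.
Top-of-atmosphere balance: σT_e⁴ = S(1−α)/4 = 2.086 W m^-2 → T_e = 77.88 K.
Surface: T_s = (3)^¼·T_e = 102.5 K.
So the greenhouse effect raises the surface by 102.5 − 77.88 = 24.62 K.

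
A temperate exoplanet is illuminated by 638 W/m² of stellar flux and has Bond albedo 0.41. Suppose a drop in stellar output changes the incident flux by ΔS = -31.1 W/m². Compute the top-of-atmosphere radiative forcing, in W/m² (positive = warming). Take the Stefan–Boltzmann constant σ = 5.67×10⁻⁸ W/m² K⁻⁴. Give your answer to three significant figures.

-4.59 W/m²

ΔF = Δ[S(1−α)]/4 = (1−0.41)·-31.1/4 = -4.587 W/m².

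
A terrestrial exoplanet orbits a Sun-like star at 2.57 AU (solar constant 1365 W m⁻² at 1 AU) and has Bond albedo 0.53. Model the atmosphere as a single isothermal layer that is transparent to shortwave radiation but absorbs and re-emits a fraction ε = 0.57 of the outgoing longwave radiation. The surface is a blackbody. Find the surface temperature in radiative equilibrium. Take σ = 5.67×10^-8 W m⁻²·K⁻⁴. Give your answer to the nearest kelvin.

By the inverse-square law, S = 1365/2.57² = 206.7 W m⁻².
Effective emission temperature (TOA balance): σT_e⁴ = S(1−α)/4 = 24.28 W m⁻² → T_e = 143.9 K.
The surface balance (absorbed SW + ε·downward IR = σT_s⁴) with T_a⁴ = T_s⁴/2 reduces to T_s = T_e·[2/(2−ε)]^¼ = 156.4 K.

156 K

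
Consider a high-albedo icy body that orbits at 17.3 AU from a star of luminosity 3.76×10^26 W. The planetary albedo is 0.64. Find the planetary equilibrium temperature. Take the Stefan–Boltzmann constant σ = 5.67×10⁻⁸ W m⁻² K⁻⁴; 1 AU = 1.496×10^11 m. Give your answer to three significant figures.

51.6 K

Orbital distance: d = 17.3 AU = 2.588×10^12 m.
Spreading L over a sphere of radius d: S = 3.76×10^26/(4π·2.59×10^12²) = 4.467 W m⁻².
The planet absorbs (1−α)S over its disc πR² and re-emits over 4πR², so the mean absorbed flux is (1−0.64)·4.467/4 = 0.4020 W m⁻².
In equilibrium σT⁴ equals this, so T = 51.60 K.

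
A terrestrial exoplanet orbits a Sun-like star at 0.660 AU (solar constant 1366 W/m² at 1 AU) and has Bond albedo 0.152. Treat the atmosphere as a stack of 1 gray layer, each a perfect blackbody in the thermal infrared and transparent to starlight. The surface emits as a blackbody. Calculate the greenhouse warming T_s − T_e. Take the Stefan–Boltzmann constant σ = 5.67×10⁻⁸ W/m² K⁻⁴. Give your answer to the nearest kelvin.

62 kelvin

Flux at the orbit: S = 1366/(0.660)² = 3136 W/m².
Top-of-atmosphere balance: σT_e⁴ = S(1−α)/4 = 664.8 W/m² → T_e = 329.1 K.
Surface: T_s = (2)^¼·T_e = 391.3 K.
So the greenhouse effect raises the surface by 391.3 − 329.1 = 62.26 K.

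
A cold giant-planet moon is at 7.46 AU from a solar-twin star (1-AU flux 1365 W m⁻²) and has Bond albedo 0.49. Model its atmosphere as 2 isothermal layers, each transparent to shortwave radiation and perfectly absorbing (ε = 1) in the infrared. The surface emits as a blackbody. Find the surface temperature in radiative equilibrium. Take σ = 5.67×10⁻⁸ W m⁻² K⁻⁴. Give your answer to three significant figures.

By the inverse-square law, S = 1365/7.46² = 24.53 W m⁻².
The effective emission temperature is T_e = [S(1−α)/(4σ)]^¼ = 86.18 K.
For an N-layer opaque stack, T_s⁴ = (N+1)T_e⁴, hence T_s = (3)^(1/4)×86.18 K = 113.4 K.

113 kelvin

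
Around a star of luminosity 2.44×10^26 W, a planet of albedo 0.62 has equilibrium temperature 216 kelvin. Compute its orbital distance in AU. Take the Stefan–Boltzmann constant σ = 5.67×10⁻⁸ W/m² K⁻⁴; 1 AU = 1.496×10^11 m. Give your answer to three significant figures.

0.817 AU

Required flux: S = 4σT⁴/(1−α) = 1299 W/m².
From L = 4πd²S, d = √(2.44×10^26/(4π·1299)) = 1.223×10^11 m = 0.8172 AU.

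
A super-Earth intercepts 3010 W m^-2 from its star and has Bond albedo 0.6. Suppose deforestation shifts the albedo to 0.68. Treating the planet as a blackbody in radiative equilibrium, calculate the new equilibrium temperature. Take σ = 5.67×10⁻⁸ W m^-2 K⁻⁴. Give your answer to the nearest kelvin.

255 K

With the new albedo, S(1−α₂)/4 = 240.8 W m^-2, so T₂ = 255.3 K.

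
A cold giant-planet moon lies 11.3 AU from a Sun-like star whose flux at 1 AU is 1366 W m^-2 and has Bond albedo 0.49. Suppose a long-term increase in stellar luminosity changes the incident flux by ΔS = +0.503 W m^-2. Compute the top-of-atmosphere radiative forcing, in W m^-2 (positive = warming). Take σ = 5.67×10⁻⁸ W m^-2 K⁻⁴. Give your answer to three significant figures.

Irradiance scales as 1/d², so S = 1366 W m^-2 × (1/11.3)² = 10.70 W m^-2.
ΔF = Δ[S(1−α)]/4 = (1−0.49)·+0.503/4 = 0.06413 W m^-2.

0.0641 W m^-2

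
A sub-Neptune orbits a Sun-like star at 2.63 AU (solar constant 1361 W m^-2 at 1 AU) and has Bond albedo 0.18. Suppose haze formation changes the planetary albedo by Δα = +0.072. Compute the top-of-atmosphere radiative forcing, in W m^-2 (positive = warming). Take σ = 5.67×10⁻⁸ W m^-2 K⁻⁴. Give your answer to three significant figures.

Irradiance scales as 1/d², so S = 1361 W m^-2 × (1/2.63)² = 196.8 W m^-2.
ΔF = −(S/4)Δα = −(196.8/4)×(+0.072) = -3.542 W m^-2.

-3.54 W m^-2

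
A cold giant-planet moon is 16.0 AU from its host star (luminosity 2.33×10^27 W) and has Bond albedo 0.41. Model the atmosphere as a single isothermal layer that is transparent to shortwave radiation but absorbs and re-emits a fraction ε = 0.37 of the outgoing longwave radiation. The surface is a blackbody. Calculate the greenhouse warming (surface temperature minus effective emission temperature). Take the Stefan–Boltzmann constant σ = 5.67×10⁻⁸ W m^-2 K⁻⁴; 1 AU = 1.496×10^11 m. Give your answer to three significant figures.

Orbital distance: d = 16.0 AU = 2.394×10^12 m.
Spreading L over a sphere of radius d: S = 2.33×10^27/(4π·2.39×10^12²) = 32.36 W m^-2.
At the top of the atmosphere, σT_e⁴ = S(1−α)/4 = 4.773 W m^-2, giving T_e = 95.79 K.
For a single slab of emissivity ε, T_s⁴ = 2T_e⁴/(2−ε); thus T_s = 95.79·(1.227)^(1/4) = 100.8 K.
Greenhouse warming: T_s − T_e = 5.026 K.

5.03 kelvin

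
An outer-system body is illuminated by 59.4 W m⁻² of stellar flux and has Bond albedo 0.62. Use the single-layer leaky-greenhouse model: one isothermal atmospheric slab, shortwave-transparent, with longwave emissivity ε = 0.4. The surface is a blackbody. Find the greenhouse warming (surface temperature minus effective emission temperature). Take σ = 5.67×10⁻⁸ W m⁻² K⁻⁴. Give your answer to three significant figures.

The planet radiates to space at T_e = [S(1−α)/(4σ)]^(1/4) = 99.88 K.
For a single slab of emissivity ε, T_s⁴ = 2T_e⁴/(2−ε); thus T_s = 99.88·(1.25)^(1/4) = 105.6 K.
Greenhouse warming: T_s − T_e = 5.730 K.

5.73 K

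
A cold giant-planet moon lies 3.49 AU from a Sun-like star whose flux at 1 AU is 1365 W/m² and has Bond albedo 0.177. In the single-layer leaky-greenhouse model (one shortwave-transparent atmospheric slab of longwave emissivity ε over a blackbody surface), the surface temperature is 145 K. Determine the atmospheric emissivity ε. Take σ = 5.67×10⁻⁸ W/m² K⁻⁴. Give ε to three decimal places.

Flux at the orbit: S = 1365/(3.49)² = 112.1 W/m².
First, T_e = [112.1·(1−0.177)/(4σ)]^(1/4) = 142.0 K.
Inverting T_s⁴ = 2T_e⁴/(2−ε): (T_e/T_s)⁴ = 0.9200, so ε = 2(1 − 0.9200) = 0.1601.

0.160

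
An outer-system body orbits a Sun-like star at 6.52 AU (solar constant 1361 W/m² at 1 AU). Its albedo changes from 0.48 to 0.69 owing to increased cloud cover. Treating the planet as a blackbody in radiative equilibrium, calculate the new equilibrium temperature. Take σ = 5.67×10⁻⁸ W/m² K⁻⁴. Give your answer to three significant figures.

81.3 kelvin

By the inverse-square law, S = 1361/6.52² = 32.02 W/m².
New equilibrium: T₂ = [(1−0.69)·32.02/(4σ)]^(1/4) = 81.33 K.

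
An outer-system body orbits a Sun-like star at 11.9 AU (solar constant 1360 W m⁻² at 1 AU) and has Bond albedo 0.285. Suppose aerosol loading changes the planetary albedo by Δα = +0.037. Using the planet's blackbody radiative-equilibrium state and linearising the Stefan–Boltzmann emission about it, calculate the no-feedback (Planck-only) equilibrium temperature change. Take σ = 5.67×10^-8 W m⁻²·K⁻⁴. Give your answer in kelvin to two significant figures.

Irradiance scales as 1/d², so S = 1360 W m⁻² × (1/11.9)² = 9.604 W m⁻².
Reference equilibrium: T_e = [S(1−α)/(4σ)]^(1/4) = 74.18 K.
The change in absorbed flux is Δ[S(1−α)/4] = −SΔα/4 = -0.08884 W m⁻².
Planck response: λ_P = 4σT_e³ = 4·5.67×10⁻⁸·(74.18)³ = 0.09257 W m⁻²/K.
Hence the no-feedback warming is ΔF/(4σT_e³) = -0.960 K.

-0.96 K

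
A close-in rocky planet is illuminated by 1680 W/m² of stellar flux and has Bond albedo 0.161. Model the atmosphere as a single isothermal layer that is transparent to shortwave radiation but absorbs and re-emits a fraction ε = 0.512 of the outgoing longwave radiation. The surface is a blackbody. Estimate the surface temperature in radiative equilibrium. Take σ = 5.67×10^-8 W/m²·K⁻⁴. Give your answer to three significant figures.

302 K

Effective emission temperature (TOA balance): σT_e⁴ = S(1−α)/4 = 352.4 W/m² → T_e = 280.8 K.
Surface balance with a leaky layer gives σT_s⁴ = σT_e⁴·2/(2−ε), so T_s = T_e·[2/(2−0.512)]^(1/4) = 302.3 K.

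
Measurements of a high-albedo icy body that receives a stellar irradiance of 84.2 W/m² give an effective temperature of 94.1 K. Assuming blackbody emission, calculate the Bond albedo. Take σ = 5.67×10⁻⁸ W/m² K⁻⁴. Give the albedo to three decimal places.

Energy balance: S(1−α)/4 = σT⁴, so 1−α = 4σT⁴/S.
σT⁴ = 4.446 W/m², so 4σT⁴ = 17.78 W/m².
Hence α = 1 − 17.78/84.20 = 0.7888.

0.789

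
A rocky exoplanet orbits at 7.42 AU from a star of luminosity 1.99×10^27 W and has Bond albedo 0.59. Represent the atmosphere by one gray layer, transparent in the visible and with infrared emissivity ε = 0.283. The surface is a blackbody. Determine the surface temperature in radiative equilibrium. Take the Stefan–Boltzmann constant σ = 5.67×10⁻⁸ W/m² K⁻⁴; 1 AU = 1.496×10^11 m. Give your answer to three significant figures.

128 kelvin

Orbital distance: d = 7.42 AU = 1.110×10^12 m.
S = L/(4πd²) = 128.5 W/m².
At the top of the atmosphere, σT_e⁴ = S(1−α)/4 = 13.17 W/m², giving T_e = 123.5 K.
The surface balance (absorbed SW + ε·downward IR = σT_s⁴) with T_a⁴ = T_s⁴/2 reduces to T_s = T_e·[2/(2−ε)]^¼ = 128.3 K.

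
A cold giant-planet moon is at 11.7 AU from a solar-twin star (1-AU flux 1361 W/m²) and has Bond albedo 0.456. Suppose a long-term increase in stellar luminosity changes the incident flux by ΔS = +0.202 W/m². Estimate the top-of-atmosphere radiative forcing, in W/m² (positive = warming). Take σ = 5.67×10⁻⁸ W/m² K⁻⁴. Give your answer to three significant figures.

0.0275 W/m²

Flux at the orbit: S = 1361/(11.7)² = 9.942 W/m².
Only a fraction (1−α) is absorbed and it's spread over 4πR², so ΔF = (1−α)ΔS/4 = 0.02747 W/m².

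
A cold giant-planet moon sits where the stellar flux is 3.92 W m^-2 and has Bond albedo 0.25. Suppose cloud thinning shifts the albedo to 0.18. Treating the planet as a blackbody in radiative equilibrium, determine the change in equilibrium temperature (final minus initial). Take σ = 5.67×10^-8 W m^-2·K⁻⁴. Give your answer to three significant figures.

Initial: T₁ = [S(1−0.25)/(4σ)]^(1/4) = 60.00 K.
Final:   T₂ = [S(1−0.18)/(4σ)]^(1/4) = 61.36 K.
Change: 61.36 − 60.00 = 1.354 K.

1.35 kelvin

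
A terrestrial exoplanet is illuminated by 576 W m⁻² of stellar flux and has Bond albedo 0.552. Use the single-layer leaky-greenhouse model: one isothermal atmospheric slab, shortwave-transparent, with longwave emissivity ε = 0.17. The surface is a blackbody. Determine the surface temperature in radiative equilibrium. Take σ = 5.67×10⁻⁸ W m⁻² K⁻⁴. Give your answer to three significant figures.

Effective emission temperature (TOA balance): σT_e⁴ = S(1−α)/4 = 64.51 W m⁻² → T_e = 183.7 K.
Surface balance with a leaky layer gives σT_s⁴ = σT_e⁴·2/(2−ε), so T_s = T_e·[2/(2−0.17)]^(1/4) = 187.8 K.

188 K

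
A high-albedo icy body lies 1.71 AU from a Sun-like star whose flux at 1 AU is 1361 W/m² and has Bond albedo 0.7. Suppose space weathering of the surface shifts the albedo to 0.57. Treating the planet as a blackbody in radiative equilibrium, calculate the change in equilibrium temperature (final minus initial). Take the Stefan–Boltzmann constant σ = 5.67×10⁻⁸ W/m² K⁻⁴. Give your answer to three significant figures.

14.8 kelvin

Flux at the orbit: S = 1361/(1.71)² = 465.4 W/m².
Initial: T₁ = [S(1−0.7)/(4σ)]^(1/4) = 157.5 K.
After:  T₂ = [465.4·0.43/(4σ)]^(1/4) = 172.4 K.
ΔT = T₂ − T₁ = 14.83 K.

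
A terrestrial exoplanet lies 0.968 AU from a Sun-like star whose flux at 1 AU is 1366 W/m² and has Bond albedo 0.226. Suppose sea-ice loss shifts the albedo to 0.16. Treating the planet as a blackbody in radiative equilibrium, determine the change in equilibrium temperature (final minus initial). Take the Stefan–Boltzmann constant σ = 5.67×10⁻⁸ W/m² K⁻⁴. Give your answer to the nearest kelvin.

5 K

By the inverse-square law, S = 1366/0.968² = 1458 W/m².
Initial: T₁ = [S(1−0.226)/(4σ)]^(1/4) = 265.6 K.
With α = 0.16, T₂ = 271.1 K.
Change: 271.1 − 265.6 = 5.489 K.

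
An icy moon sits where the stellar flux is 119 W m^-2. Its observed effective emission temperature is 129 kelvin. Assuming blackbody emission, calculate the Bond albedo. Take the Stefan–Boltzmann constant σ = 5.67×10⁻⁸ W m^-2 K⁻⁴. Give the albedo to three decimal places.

From σT⁴ = S(1−α)/4 we invert for α: 1−α = 4σT⁴/S.
4σT⁴ = 4·5.67×10⁻⁸·(129)⁴ = 62.81 W m^-2.
1−α = 62.81/119.0 = 0.5278, so α = 0.4722.

0.472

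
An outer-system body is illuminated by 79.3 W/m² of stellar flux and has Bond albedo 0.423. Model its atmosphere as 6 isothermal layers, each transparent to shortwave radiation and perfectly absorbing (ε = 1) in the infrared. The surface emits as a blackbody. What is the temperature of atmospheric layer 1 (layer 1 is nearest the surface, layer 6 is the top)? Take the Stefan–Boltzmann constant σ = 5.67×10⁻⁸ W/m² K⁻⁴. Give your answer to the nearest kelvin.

187 K

Top-of-atmosphere balance: σT_e⁴ = S(1−α)/4 = 11.44 W/m² → T_e = 119.2 K.
Each opaque layer satisfies 2T_j⁴ = T_{j−1}⁴ + T_{j+1}⁴, giving T_k⁴ = (N+1−k)T_e⁴.
T_1 = (6)^(1/4)·119.2 = 186.5 K.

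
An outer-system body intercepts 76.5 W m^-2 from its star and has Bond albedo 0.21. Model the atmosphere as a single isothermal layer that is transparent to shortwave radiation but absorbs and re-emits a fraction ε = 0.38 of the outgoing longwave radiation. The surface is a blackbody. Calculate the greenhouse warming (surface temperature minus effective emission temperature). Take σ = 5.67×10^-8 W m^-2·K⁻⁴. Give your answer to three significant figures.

At the top of the atmosphere, σT_e⁴ = S(1−α)/4 = 15.11 W m^-2, giving T_e = 127.8 K.
For a single slab of emissivity ε, T_s⁴ = 2T_e⁴/(2−ε); thus T_s = 127.8·(1.235)^(1/4) = 134.7 K.
The atmosphere warms the surface by 6.911 K.

6.91 K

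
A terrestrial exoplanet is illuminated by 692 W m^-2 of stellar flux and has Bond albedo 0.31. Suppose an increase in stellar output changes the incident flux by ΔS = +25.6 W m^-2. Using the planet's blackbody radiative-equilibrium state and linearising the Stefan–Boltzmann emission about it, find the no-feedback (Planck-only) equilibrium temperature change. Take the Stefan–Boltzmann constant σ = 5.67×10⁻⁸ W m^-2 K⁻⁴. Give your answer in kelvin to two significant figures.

Unperturbed T_e = [692.0·(1−0.31)/(4σ)]^¼ = 214.2 K.
Only a fraction (1−α) is absorbed and it's spread over 4πR², so ΔF = (1−α)ΔS/4 = 4.416 W m^-2.
Linearising σT⁴ gives d(σT⁴)/dT = 4σT_e³ = 2.229 W m^-2 per K.
Hence the no-feedback warming is ΔF/(4σT_e³) = 1.98 K.

2.0 kelvin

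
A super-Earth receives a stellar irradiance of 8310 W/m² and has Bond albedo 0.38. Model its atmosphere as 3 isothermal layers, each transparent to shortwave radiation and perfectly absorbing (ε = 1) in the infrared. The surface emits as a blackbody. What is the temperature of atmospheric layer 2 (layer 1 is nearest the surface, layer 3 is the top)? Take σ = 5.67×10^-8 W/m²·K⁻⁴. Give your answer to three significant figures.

The effective emission temperature is T_e = [S(1−α)/(4σ)]^¼ = 388.2 K.
In the N-layer model, layer k (counted from the surface) has T_k = (N+1−k)^(1/4)·T_e.
With k = 2: T_2 = (3+1−2)^¼·388.2 K = 461.7 K.

462 K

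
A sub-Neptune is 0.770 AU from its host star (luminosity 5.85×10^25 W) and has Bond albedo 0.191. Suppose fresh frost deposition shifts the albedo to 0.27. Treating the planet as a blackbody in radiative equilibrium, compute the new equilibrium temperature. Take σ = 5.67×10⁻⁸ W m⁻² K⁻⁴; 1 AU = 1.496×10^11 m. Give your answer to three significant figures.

Orbital distance: d = 0.770 AU = 1.152×10^11 m.
S = L/(4πd²) = 350.8 W m⁻².
With the new albedo, S(1−α₂)/4 = 64.03 W m⁻², so T₂ = 183.3 K.

183 K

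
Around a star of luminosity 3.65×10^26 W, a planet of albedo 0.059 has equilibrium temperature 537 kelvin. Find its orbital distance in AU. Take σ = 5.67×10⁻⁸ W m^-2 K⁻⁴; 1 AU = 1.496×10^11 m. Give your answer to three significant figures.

Energy balance gives S = 4σT⁴/(1−α) = 20040 W m^-2.
S = L/(4πd²) → d = √(L/4πS) = √(3.65×10^26/(4π·20040)) = 3.807×10^10 m = 0.2545 AU.

0.254 AU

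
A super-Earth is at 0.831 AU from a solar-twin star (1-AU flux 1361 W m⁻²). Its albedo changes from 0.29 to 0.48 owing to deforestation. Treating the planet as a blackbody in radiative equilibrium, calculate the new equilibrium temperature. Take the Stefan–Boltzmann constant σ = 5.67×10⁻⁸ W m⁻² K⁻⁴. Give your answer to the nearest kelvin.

259 K

Flux at the orbit: S = 1361/(0.831)² = 1971 W m⁻².
With the new albedo, S(1−α₂)/4 = 256.2 W m⁻², so T₂ = 259.3 K.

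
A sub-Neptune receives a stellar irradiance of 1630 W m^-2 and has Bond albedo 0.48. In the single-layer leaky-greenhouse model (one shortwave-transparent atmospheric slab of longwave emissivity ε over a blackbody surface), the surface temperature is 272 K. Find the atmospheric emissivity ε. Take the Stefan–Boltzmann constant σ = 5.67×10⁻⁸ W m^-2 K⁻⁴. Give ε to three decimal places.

0.634

First, T_e = [1630·(1−0.48)/(4σ)]^(1/4) = 247.3 K.
Since (2−ε)/2 = (T_e/T_s)⁴ = 0.6828, ε = 0.6345.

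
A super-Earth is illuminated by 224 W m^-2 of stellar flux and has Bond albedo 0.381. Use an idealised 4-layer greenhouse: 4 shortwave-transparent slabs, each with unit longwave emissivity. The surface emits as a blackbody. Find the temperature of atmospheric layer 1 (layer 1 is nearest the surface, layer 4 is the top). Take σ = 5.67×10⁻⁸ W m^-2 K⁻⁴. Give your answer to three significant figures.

222 kelvin

OLR = S(1−α)/4 = 34.66 W m^-2; the top layer radiates at T_e = 157.2 K.
Each opaque layer satisfies 2T_j⁴ = T_{j−1}⁴ + T_{j+1}⁴, giving T_k⁴ = (N+1−k)T_e⁴.
With k = 1: T_1 = (4+1−1)^¼·157.2 K = 222.4 K.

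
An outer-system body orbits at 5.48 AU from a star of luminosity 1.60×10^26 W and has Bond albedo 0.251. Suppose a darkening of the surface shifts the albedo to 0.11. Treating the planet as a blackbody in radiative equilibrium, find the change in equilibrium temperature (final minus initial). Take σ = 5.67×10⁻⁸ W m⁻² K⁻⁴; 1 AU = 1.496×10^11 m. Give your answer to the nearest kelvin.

4 K

d = 5.48 × 1.496×10^11 m = 8.198×10^11 m.
Spreading L over a sphere of radius d: S = 1.60×10^26/(4π·8.20×10^11²) = 18.94 W m⁻².
Before: T₁ = [18.94·0.749/(4σ)]^(1/4) = 88.94 K.
Final:   T₂ = [S(1−0.11)/(4σ)]^(1/4) = 92.86 K.
Change: 92.86 − 88.94 = 3.919 K.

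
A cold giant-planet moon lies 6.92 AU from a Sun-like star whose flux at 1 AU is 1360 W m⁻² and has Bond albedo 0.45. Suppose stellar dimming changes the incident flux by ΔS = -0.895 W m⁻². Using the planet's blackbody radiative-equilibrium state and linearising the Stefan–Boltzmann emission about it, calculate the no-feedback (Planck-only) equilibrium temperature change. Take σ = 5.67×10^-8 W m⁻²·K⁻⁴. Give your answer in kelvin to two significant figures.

-0.72 kelvin

Flux at the orbit: S = 1360/(6.92)² = 28.40 W m⁻².
Reference equilibrium: T_e = [S(1−α)/(4σ)]^(1/4) = 91.10 K.
TOA radiative forcing: ΔF = (1−α)ΔS/4 = 0.55·(-0.895)/4 = -0.1231 W m⁻².
Planck response: λ_P = 4σT_e³ = 4·5.67×10⁻⁸·(91.10)³ = 0.1715 W m⁻²/K.
Hence the no-feedback warming is ΔF/(4σT_e³) = -0.718 K.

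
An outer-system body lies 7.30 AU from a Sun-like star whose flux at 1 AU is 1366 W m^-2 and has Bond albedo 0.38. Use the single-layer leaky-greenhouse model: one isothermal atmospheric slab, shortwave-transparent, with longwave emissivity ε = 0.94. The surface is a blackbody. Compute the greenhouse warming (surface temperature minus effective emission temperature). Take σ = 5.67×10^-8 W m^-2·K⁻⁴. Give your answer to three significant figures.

By the inverse-square law, S = 1366/7.30² = 25.63 W m^-2.
The planet radiates to space at T_e = [S(1−α)/(4σ)]^(1/4) = 91.49 K.
Surface balance with a leaky layer gives σT_s⁴ = σT_e⁴·2/(2−ε), so T_s = T_e·[2/(2−0.94)]^(1/4) = 107.2 K.
Greenhouse warming: T_s − T_e = 15.74 K.

15.7 kelvin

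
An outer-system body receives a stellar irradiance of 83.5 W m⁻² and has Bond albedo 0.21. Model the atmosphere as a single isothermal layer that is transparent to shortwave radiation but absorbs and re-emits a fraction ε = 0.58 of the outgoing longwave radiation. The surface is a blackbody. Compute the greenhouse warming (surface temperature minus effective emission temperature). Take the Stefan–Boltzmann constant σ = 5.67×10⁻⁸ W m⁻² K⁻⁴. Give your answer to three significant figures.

11.7 K

The planet radiates to space at T_e = [S(1−α)/(4σ)]^(1/4) = 130.6 K.
Surface balance with a leaky layer gives σT_s⁴ = σT_e⁴·2/(2−ε), so T_s = T_e·[2/(2−0.58)]^(1/4) = 142.3 K.
The atmosphere warms the surface by 11.67 K.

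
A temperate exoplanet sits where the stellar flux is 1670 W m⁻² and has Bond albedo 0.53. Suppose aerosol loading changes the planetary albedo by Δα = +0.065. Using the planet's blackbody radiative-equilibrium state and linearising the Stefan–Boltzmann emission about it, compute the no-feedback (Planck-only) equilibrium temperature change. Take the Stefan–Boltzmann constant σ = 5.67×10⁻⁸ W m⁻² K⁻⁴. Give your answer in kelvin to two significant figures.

Unperturbed T_e = [1670·(1−0.53)/(4σ)]^¼ = 242.5 K.
ΔF = −(S/4)Δα = −(1670/4)×(+0.065) = -27.14 W m⁻².
Linearising σT⁴ gives d(σT⁴)/dT = 4σT_e³ = 3.236 W m⁻² per K.
So ΔT₀ = -27.14/3.236 = -8.39 K.

-8.4 K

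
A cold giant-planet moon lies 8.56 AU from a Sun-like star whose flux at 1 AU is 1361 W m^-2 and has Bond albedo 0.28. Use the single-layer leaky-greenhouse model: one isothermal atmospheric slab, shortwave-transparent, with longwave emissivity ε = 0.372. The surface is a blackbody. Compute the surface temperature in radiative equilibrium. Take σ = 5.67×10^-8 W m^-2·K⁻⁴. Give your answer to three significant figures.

Flux at the orbit: S = 1361/(8.56)² = 18.57 W m^-2.
The planet radiates to space at T_e = [S(1−α)/(4σ)]^(1/4) = 87.63 K.
The surface balance (absorbed SW + ε·downward IR = σT_s⁴) with T_a⁴ = T_s⁴/2 reduces to T_s = T_e·[2/(2−ε)]^¼ = 92.26 K.

92.3 K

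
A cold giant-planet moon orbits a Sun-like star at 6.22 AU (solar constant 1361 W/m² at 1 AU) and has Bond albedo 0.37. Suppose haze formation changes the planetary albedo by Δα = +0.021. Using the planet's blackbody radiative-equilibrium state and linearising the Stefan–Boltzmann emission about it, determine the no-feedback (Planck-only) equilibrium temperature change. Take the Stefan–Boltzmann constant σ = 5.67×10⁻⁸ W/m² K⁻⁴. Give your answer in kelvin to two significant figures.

Irradiance scales as 1/d², so S = 1361 W/m² × (1/6.22)² = 35.18 W/m².
Reference equilibrium: T_e = [S(1−α)/(4σ)]^(1/4) = 99.42 K.
ΔF = −(S/4)Δα = −(35.18/4)×(+0.021) = -0.1847 W/m².
Planck response: λ_P = 4σT_e³ = 4·5.67×10⁻⁸·(99.42)³ = 0.2229 W/m²/K.
ΔT₀ = ΔF/λ_P = -0.1847/0.2229 = -0.829 K.

-0.83 K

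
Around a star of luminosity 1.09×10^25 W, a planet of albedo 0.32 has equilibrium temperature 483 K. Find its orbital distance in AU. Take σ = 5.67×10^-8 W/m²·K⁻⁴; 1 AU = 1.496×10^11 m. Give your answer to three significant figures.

0.0462 AU

Energy balance gives S = 4σT⁴/(1−α) = 18150 W/m².
Then d = [L/(4πS)]^(1/2) = 6.913×10^9 m, i.e. 0.04621 AU.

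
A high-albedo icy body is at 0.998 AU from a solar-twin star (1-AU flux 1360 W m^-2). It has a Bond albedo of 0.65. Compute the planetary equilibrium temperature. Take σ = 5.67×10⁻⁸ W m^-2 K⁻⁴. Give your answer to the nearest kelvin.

214 kelvin

By the inverse-square law, S = 1360/0.998² = 1365 W m^-2.
The planet absorbs (1−α)S over its disc πR² and re-emits over 4πR², so the mean absorbed flux is (1−0.65)·1365/4 = 119.5 W m^-2.
Balancing against σT⁴: T = (119.5/5.67×10⁻⁸)^(1/4) = 214.3 K.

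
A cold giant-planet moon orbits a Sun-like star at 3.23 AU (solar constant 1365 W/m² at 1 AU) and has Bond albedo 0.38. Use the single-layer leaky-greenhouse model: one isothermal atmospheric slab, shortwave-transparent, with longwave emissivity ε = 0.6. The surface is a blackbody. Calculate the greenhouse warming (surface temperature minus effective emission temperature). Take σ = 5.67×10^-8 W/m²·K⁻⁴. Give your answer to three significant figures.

Irradiance scales as 1/d², so S = 1365 W/m² × (1/3.23)² = 130.8 W/m².
Effective emission temperature (TOA balance): σT_e⁴ = S(1−α)/4 = 20.28 W/m² → T_e = 137.5 K.
Surface balance with a leaky layer gives σT_s⁴ = σT_e⁴·2/(2−ε), so T_s = T_e·[2/(2−0.6)]^(1/4) = 150.3 K.
The atmosphere warms the surface by 12.83 K.

12.8 kelvin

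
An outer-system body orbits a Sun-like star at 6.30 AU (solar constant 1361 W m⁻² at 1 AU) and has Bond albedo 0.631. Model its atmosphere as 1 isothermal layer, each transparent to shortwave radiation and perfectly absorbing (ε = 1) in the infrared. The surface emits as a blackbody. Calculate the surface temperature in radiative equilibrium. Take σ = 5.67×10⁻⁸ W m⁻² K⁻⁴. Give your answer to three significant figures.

Flux at the orbit: S = 1361/(6.30)² = 34.29 W m⁻².
The effective emission temperature is T_e = [S(1−α)/(4σ)]^¼ = 86.43 K.
Layer-by-layer balance gives σT_s⁴ = (N+1)σT_e⁴, so T_s = 2^¼·86.43 = 102.8 K.

103 K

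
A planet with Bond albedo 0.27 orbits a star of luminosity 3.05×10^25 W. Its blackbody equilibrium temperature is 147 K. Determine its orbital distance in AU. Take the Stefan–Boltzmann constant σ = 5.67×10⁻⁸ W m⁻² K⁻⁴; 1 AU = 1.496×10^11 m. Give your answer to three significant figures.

0.865 AU

Required flux: S = 4σT⁴/(1−α) = 145.1 W m⁻².
From L = 4πd²S, d = √(3.05×10^25/(4π·145.1)) = 1.293×10^11 m = 0.8646 AU.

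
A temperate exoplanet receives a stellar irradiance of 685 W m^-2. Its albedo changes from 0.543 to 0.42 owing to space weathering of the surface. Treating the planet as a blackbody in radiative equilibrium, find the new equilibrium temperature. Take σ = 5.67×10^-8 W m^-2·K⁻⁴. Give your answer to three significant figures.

205 K

T₂ = [S(1−α₂)/(4σ)]^(1/4) = [685.0·0.58/(4σ)]^(1/4) = 204.6 K.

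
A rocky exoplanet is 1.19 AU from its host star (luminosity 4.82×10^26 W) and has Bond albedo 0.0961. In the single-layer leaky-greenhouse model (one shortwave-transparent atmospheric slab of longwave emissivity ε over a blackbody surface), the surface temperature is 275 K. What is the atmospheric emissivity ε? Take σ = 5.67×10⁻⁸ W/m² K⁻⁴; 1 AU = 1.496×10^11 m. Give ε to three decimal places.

0.313

Orbital distance: d = 1.19 AU = 1.780×10^11 m.
Spreading L over a sphere of radius d: S = 4.82×10^26/(4π·1.78×10^11²) = 1210 W/m².
First, T_e = [1210·(1−0.0961)/(4σ)]^(1/4) = 263.5 K.
T_s⁴ = T_e⁴·2/(2−ε) → ε = 2 − 2(T_e/T_s)⁴ = 2 − 2·(263.5/275)⁴ = 0.3132.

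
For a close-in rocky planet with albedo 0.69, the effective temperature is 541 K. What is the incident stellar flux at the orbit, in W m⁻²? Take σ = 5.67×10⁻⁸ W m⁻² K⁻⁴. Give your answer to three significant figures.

Invert the energy balance for S: S = 4σT⁴/(1−α).
The emitted flux is σT⁴ = 4857 W m⁻².
So S = 4×4857/(1−0.69) = 62670 W m⁻².

62700 W m⁻²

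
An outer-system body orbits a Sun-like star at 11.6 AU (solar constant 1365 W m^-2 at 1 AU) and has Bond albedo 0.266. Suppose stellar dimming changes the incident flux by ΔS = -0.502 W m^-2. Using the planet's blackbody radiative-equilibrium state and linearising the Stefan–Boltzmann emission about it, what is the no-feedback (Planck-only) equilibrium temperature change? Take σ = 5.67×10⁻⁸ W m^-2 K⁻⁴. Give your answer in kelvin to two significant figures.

Flux at the orbit: S = 1365/(11.6)² = 10.14 W m^-2.
Reference equilibrium: T_e = [S(1−α)/(4σ)]^(1/4) = 75.70 K.
Only a fraction (1−α) is absorbed and it's spread over 4πR², so ΔF = (1−α)ΔS/4 = -0.09212 W m^-2.
Linearising σT⁴ gives d(σT⁴)/dT = 4σT_e³ = 0.09837 W m^-2 per K.
ΔT₀ = ΔF/λ_P = -0.09212/0.09837 = -0.936 K.

-0.94 kelvin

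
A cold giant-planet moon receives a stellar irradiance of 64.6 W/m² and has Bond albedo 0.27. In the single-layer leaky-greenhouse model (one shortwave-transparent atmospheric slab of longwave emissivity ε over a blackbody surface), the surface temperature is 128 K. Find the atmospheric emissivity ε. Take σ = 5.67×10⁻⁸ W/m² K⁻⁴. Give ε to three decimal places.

0.451

Effective temperature: T_e = [S(1−α)/(4σ)]^(1/4) = 120.1 K.
Inverting T_s⁴ = 2T_e⁴/(2−ε): (T_e/T_s)⁴ = 0.7746, so ε = 2(1 − 0.7746) = 0.4508.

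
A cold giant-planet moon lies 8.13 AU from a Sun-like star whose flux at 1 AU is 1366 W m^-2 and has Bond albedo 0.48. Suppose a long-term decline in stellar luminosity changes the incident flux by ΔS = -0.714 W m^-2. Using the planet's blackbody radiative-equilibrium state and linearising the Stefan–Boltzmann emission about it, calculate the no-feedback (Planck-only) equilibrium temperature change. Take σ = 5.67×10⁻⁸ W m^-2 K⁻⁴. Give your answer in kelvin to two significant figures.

-0.72 K

Irradiance scales as 1/d², so S = 1366 W m^-2 × (1/8.13)² = 20.67 W m^-2.
Reference equilibrium: T_e = [S(1−α)/(4σ)]^(1/4) = 82.97 K.
TOA radiative forcing: ΔF = (1−α)ΔS/4 = 0.52·(-0.714)/4 = -0.09282 W m^-2.
The Planck feedback parameter is 4σT_e³ = 0.1295 W m^-2/K.
So ΔT₀ = -0.09282/0.1295 = -0.717 K.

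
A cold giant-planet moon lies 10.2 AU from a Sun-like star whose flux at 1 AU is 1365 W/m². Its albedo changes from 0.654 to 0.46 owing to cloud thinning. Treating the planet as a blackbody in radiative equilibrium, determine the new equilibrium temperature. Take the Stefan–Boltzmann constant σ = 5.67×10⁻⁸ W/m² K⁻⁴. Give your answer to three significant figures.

By the inverse-square law, S = 1365/10.2² = 13.12 W/m².
New equilibrium: T₂ = [(1−0.46)·13.12/(4σ)]^(1/4) = 74.76 K.

74.8 kelvin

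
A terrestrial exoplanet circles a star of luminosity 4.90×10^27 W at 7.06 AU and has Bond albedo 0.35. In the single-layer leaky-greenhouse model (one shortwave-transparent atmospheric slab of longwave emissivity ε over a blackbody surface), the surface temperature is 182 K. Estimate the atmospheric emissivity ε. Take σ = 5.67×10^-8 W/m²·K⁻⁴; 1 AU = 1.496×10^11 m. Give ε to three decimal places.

0.174

d = 7.06 × 1.496×10^11 m = 1.056×10^12 m.
Flux at the orbit: S = L/(4πd²) = 4.90×10^27/(4π·(1.06×10^12)²) = 349.6 W/m².
First, T_e = [349.6·(1−0.35)/(4σ)]^(1/4) = 177.9 K.
Since (2−ε)/2 = (T_e/T_s)⁴ = 0.9131, ε = 0.1739.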